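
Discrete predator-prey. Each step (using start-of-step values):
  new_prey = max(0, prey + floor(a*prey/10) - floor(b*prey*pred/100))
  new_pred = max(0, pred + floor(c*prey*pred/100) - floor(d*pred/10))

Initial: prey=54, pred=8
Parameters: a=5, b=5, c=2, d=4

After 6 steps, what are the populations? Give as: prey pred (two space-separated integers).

Answer: 0 14

Derivation:
Step 1: prey: 54+27-21=60; pred: 8+8-3=13
Step 2: prey: 60+30-39=51; pred: 13+15-5=23
Step 3: prey: 51+25-58=18; pred: 23+23-9=37
Step 4: prey: 18+9-33=0; pred: 37+13-14=36
Step 5: prey: 0+0-0=0; pred: 36+0-14=22
Step 6: prey: 0+0-0=0; pred: 22+0-8=14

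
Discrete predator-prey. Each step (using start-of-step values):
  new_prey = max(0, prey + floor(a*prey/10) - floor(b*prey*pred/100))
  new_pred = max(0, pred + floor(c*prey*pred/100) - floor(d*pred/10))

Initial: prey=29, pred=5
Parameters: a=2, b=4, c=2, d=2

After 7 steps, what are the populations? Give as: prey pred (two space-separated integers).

Answer: 3 17

Derivation:
Step 1: prey: 29+5-5=29; pred: 5+2-1=6
Step 2: prey: 29+5-6=28; pred: 6+3-1=8
Step 3: prey: 28+5-8=25; pred: 8+4-1=11
Step 4: prey: 25+5-11=19; pred: 11+5-2=14
Step 5: prey: 19+3-10=12; pred: 14+5-2=17
Step 6: prey: 12+2-8=6; pred: 17+4-3=18
Step 7: prey: 6+1-4=3; pred: 18+2-3=17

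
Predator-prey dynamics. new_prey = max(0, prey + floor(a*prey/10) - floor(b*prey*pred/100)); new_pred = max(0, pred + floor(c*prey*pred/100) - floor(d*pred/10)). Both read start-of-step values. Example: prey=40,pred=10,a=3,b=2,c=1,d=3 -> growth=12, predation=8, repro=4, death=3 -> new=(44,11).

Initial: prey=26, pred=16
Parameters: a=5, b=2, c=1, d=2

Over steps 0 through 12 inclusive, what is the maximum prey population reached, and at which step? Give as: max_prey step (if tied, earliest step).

Answer: 43 4

Derivation:
Step 1: prey: 26+13-8=31; pred: 16+4-3=17
Step 2: prey: 31+15-10=36; pred: 17+5-3=19
Step 3: prey: 36+18-13=41; pred: 19+6-3=22
Step 4: prey: 41+20-18=43; pred: 22+9-4=27
Step 5: prey: 43+21-23=41; pred: 27+11-5=33
Step 6: prey: 41+20-27=34; pred: 33+13-6=40
Step 7: prey: 34+17-27=24; pred: 40+13-8=45
Step 8: prey: 24+12-21=15; pred: 45+10-9=46
Step 9: prey: 15+7-13=9; pred: 46+6-9=43
Step 10: prey: 9+4-7=6; pred: 43+3-8=38
Step 11: prey: 6+3-4=5; pred: 38+2-7=33
Step 12: prey: 5+2-3=4; pred: 33+1-6=28
Max prey = 43 at step 4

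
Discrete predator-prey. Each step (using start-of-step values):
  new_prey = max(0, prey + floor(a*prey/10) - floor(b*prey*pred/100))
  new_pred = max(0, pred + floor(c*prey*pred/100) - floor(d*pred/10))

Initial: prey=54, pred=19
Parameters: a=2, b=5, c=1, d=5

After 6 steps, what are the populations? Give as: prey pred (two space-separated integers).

Step 1: prey: 54+10-51=13; pred: 19+10-9=20
Step 2: prey: 13+2-13=2; pred: 20+2-10=12
Step 3: prey: 2+0-1=1; pred: 12+0-6=6
Step 4: prey: 1+0-0=1; pred: 6+0-3=3
Step 5: prey: 1+0-0=1; pred: 3+0-1=2
Step 6: prey: 1+0-0=1; pred: 2+0-1=1

Answer: 1 1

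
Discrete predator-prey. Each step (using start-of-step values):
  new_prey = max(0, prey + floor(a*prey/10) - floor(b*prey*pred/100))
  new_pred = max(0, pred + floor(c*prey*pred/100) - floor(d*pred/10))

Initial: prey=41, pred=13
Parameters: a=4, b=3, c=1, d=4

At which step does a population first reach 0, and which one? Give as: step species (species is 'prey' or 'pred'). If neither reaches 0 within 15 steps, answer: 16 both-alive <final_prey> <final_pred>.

Step 1: prey: 41+16-15=42; pred: 13+5-5=13
Step 2: prey: 42+16-16=42; pred: 13+5-5=13
Steps 3-15: state stable at prey=42, pred=13 (no change)
No extinction within 15 steps

Answer: 16 both-alive 42 13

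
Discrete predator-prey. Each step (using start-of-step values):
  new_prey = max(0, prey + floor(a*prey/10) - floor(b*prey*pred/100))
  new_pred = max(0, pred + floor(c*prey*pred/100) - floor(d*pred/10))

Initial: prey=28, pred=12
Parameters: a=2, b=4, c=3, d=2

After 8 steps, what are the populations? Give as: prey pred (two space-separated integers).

Answer: 0 11

Derivation:
Step 1: prey: 28+5-13=20; pred: 12+10-2=20
Step 2: prey: 20+4-16=8; pred: 20+12-4=28
Step 3: prey: 8+1-8=1; pred: 28+6-5=29
Step 4: prey: 1+0-1=0; pred: 29+0-5=24
Step 5: prey: 0+0-0=0; pred: 24+0-4=20
Step 6: prey: 0+0-0=0; pred: 20+0-4=16
Step 7: prey: 0+0-0=0; pred: 16+0-3=13
Step 8: prey: 0+0-0=0; pred: 13+0-2=11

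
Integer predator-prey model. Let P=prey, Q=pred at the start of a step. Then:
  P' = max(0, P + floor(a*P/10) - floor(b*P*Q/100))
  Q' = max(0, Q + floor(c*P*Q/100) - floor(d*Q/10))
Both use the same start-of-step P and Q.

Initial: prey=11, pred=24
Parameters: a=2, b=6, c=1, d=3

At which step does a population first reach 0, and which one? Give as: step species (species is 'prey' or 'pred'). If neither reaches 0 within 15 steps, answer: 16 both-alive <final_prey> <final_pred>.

Step 1: prey: 11+2-15=0; pred: 24+2-7=19
First extinction: prey at step 1

Answer: 1 prey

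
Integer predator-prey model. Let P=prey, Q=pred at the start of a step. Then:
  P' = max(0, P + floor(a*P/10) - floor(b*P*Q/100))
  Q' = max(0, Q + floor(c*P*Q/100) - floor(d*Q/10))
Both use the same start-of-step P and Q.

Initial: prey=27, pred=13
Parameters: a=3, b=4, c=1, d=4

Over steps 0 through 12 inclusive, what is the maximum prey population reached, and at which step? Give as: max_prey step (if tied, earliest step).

Answer: 68 12

Derivation:
Step 1: prey: 27+8-14=21; pred: 13+3-5=11
Step 2: prey: 21+6-9=18; pred: 11+2-4=9
Step 3: prey: 18+5-6=17; pred: 9+1-3=7
Step 4: prey: 17+5-4=18; pred: 7+1-2=6
Step 5: prey: 18+5-4=19; pred: 6+1-2=5
Step 6: prey: 19+5-3=21; pred: 5+0-2=3
Step 7: prey: 21+6-2=25; pred: 3+0-1=2
Step 8: prey: 25+7-2=30; pred: 2+0-0=2
Step 9: prey: 30+9-2=37; pred: 2+0-0=2
Step 10: prey: 37+11-2=46; pred: 2+0-0=2
Step 11: prey: 46+13-3=56; pred: 2+0-0=2
Step 12: prey: 56+16-4=68; pred: 2+1-0=3
Max prey = 68 at step 12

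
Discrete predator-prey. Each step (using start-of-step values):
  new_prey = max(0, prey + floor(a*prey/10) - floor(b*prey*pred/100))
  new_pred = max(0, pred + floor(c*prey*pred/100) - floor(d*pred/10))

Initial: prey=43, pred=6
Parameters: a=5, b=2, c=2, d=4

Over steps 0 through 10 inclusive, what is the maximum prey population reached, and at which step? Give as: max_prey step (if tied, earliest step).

Answer: 93 3

Derivation:
Step 1: prey: 43+21-5=59; pred: 6+5-2=9
Step 2: prey: 59+29-10=78; pred: 9+10-3=16
Step 3: prey: 78+39-24=93; pred: 16+24-6=34
Step 4: prey: 93+46-63=76; pred: 34+63-13=84
Step 5: prey: 76+38-127=0; pred: 84+127-33=178
Step 6: prey: 0+0-0=0; pred: 178+0-71=107
Step 7: prey: 0+0-0=0; pred: 107+0-42=65
Step 8: prey: 0+0-0=0; pred: 65+0-26=39
Step 9: prey: 0+0-0=0; pred: 39+0-15=24
Step 10: prey: 0+0-0=0; pred: 24+0-9=15
Max prey = 93 at step 3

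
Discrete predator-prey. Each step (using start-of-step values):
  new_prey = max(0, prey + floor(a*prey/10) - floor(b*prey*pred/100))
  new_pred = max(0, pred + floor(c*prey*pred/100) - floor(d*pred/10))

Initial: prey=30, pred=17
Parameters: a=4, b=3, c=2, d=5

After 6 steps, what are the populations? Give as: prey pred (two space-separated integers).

Step 1: prey: 30+12-15=27; pred: 17+10-8=19
Step 2: prey: 27+10-15=22; pred: 19+10-9=20
Step 3: prey: 22+8-13=17; pred: 20+8-10=18
Step 4: prey: 17+6-9=14; pred: 18+6-9=15
Step 5: prey: 14+5-6=13; pred: 15+4-7=12
Step 6: prey: 13+5-4=14; pred: 12+3-6=9

Answer: 14 9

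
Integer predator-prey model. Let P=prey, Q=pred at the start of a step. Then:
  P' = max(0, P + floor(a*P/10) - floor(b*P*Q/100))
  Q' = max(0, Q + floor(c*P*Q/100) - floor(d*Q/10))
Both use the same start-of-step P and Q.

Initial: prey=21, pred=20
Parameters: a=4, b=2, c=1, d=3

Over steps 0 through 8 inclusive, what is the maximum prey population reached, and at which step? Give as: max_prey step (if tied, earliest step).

Answer: 43 8

Derivation:
Step 1: prey: 21+8-8=21; pred: 20+4-6=18
Step 2: prey: 21+8-7=22; pred: 18+3-5=16
Step 3: prey: 22+8-7=23; pred: 16+3-4=15
Step 4: prey: 23+9-6=26; pred: 15+3-4=14
Step 5: prey: 26+10-7=29; pred: 14+3-4=13
Step 6: prey: 29+11-7=33; pred: 13+3-3=13
Step 7: prey: 33+13-8=38; pred: 13+4-3=14
Step 8: prey: 38+15-10=43; pred: 14+5-4=15
Max prey = 43 at step 8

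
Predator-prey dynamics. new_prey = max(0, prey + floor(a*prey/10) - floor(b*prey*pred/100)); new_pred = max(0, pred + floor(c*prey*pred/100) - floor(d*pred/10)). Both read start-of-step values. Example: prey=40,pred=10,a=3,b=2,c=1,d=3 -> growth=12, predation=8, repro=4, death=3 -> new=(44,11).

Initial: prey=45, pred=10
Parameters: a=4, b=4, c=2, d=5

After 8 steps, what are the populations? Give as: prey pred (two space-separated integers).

Answer: 5 3

Derivation:
Step 1: prey: 45+18-18=45; pred: 10+9-5=14
Step 2: prey: 45+18-25=38; pred: 14+12-7=19
Step 3: prey: 38+15-28=25; pred: 19+14-9=24
Step 4: prey: 25+10-24=11; pred: 24+12-12=24
Step 5: prey: 11+4-10=5; pred: 24+5-12=17
Step 6: prey: 5+2-3=4; pred: 17+1-8=10
Step 7: prey: 4+1-1=4; pred: 10+0-5=5
Step 8: prey: 4+1-0=5; pred: 5+0-2=3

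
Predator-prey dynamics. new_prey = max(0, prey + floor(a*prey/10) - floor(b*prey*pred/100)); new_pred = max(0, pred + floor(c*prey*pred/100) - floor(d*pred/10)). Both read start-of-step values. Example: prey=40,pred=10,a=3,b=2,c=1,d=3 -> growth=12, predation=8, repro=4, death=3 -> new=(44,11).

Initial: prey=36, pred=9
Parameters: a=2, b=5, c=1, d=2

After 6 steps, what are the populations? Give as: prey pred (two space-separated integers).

Answer: 5 7

Derivation:
Step 1: prey: 36+7-16=27; pred: 9+3-1=11
Step 2: prey: 27+5-14=18; pred: 11+2-2=11
Step 3: prey: 18+3-9=12; pred: 11+1-2=10
Step 4: prey: 12+2-6=8; pred: 10+1-2=9
Step 5: prey: 8+1-3=6; pred: 9+0-1=8
Step 6: prey: 6+1-2=5; pred: 8+0-1=7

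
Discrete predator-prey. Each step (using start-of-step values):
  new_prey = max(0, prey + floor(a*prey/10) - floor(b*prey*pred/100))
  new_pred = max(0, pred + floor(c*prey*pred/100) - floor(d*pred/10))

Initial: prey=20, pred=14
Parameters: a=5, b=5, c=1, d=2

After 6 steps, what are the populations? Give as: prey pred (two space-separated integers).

Step 1: prey: 20+10-14=16; pred: 14+2-2=14
Step 2: prey: 16+8-11=13; pred: 14+2-2=14
Step 3: prey: 13+6-9=10; pred: 14+1-2=13
Step 4: prey: 10+5-6=9; pred: 13+1-2=12
Step 5: prey: 9+4-5=8; pred: 12+1-2=11
Step 6: prey: 8+4-4=8; pred: 11+0-2=9

Answer: 8 9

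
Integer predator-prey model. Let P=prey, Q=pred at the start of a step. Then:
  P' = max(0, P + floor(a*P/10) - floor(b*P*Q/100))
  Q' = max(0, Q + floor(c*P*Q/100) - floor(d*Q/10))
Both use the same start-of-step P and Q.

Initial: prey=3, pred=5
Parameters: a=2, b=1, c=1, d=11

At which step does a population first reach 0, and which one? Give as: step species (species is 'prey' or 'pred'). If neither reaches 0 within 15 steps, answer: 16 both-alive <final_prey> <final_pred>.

Answer: 1 pred

Derivation:
Step 1: prey: 3+0-0=3; pred: 5+0-5=0
First extinction: pred at step 1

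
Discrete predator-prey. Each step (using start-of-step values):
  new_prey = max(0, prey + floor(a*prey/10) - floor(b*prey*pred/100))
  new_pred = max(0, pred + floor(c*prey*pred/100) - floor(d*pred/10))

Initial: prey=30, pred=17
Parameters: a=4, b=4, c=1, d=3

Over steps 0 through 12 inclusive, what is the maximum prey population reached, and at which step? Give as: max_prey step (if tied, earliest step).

Step 1: prey: 30+12-20=22; pred: 17+5-5=17
Step 2: prey: 22+8-14=16; pred: 17+3-5=15
Step 3: prey: 16+6-9=13; pred: 15+2-4=13
Step 4: prey: 13+5-6=12; pred: 13+1-3=11
Step 5: prey: 12+4-5=11; pred: 11+1-3=9
Step 6: prey: 11+4-3=12; pred: 9+0-2=7
Step 7: prey: 12+4-3=13; pred: 7+0-2=5
Step 8: prey: 13+5-2=16; pred: 5+0-1=4
Step 9: prey: 16+6-2=20; pred: 4+0-1=3
Step 10: prey: 20+8-2=26; pred: 3+0-0=3
Step 11: prey: 26+10-3=33; pred: 3+0-0=3
Step 12: prey: 33+13-3=43; pred: 3+0-0=3
Max prey = 43 at step 12

Answer: 43 12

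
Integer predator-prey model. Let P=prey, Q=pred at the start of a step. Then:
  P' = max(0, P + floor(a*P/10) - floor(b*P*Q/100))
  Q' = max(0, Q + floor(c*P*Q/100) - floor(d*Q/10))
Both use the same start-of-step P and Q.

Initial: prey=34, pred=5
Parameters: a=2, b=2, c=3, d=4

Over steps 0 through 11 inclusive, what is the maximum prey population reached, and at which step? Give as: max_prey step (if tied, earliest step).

Answer: 39 2

Derivation:
Step 1: prey: 34+6-3=37; pred: 5+5-2=8
Step 2: prey: 37+7-5=39; pred: 8+8-3=13
Step 3: prey: 39+7-10=36; pred: 13+15-5=23
Step 4: prey: 36+7-16=27; pred: 23+24-9=38
Step 5: prey: 27+5-20=12; pred: 38+30-15=53
Step 6: prey: 12+2-12=2; pred: 53+19-21=51
Step 7: prey: 2+0-2=0; pred: 51+3-20=34
Step 8: prey: 0+0-0=0; pred: 34+0-13=21
Step 9: prey: 0+0-0=0; pred: 21+0-8=13
Step 10: prey: 0+0-0=0; pred: 13+0-5=8
Step 11: prey: 0+0-0=0; pred: 8+0-3=5
Max prey = 39 at step 2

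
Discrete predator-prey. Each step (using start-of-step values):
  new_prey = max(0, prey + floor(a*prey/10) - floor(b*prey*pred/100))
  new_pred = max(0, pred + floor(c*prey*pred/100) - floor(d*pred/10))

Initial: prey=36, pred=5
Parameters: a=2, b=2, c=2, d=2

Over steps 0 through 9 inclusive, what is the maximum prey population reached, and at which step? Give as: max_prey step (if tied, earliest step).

Step 1: prey: 36+7-3=40; pred: 5+3-1=7
Step 2: prey: 40+8-5=43; pred: 7+5-1=11
Step 3: prey: 43+8-9=42; pred: 11+9-2=18
Step 4: prey: 42+8-15=35; pred: 18+15-3=30
Step 5: prey: 35+7-21=21; pred: 30+21-6=45
Step 6: prey: 21+4-18=7; pred: 45+18-9=54
Step 7: prey: 7+1-7=1; pred: 54+7-10=51
Step 8: prey: 1+0-1=0; pred: 51+1-10=42
Step 9: prey: 0+0-0=0; pred: 42+0-8=34
Max prey = 43 at step 2

Answer: 43 2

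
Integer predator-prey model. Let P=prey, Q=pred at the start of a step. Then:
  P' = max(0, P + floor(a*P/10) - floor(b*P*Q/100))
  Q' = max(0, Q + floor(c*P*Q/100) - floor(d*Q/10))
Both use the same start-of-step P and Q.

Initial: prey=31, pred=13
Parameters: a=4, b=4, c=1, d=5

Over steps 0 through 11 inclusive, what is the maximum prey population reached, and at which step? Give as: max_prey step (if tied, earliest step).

Answer: 141 11

Derivation:
Step 1: prey: 31+12-16=27; pred: 13+4-6=11
Step 2: prey: 27+10-11=26; pred: 11+2-5=8
Step 3: prey: 26+10-8=28; pred: 8+2-4=6
Step 4: prey: 28+11-6=33; pred: 6+1-3=4
Step 5: prey: 33+13-5=41; pred: 4+1-2=3
Step 6: prey: 41+16-4=53; pred: 3+1-1=3
Step 7: prey: 53+21-6=68; pred: 3+1-1=3
Step 8: prey: 68+27-8=87; pred: 3+2-1=4
Step 9: prey: 87+34-13=108; pred: 4+3-2=5
Step 10: prey: 108+43-21=130; pred: 5+5-2=8
Step 11: prey: 130+52-41=141; pred: 8+10-4=14
Max prey = 141 at step 11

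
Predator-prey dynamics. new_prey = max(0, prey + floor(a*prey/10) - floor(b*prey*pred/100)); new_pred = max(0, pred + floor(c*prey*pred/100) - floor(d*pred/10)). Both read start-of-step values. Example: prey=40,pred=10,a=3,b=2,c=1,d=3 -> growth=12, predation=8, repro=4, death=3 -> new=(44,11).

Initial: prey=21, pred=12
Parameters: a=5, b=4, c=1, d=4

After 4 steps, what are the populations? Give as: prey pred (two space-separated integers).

Answer: 34 5

Derivation:
Step 1: prey: 21+10-10=21; pred: 12+2-4=10
Step 2: prey: 21+10-8=23; pred: 10+2-4=8
Step 3: prey: 23+11-7=27; pred: 8+1-3=6
Step 4: prey: 27+13-6=34; pred: 6+1-2=5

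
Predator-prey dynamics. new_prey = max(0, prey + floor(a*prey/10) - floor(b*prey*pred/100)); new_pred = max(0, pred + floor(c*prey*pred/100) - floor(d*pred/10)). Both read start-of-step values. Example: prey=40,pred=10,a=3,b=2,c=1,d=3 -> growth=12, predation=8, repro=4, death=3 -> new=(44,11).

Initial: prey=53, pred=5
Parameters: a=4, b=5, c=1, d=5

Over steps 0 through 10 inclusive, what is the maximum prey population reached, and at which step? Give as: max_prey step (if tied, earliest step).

Step 1: prey: 53+21-13=61; pred: 5+2-2=5
Step 2: prey: 61+24-15=70; pred: 5+3-2=6
Step 3: prey: 70+28-21=77; pred: 6+4-3=7
Step 4: prey: 77+30-26=81; pred: 7+5-3=9
Step 5: prey: 81+32-36=77; pred: 9+7-4=12
Step 6: prey: 77+30-46=61; pred: 12+9-6=15
Step 7: prey: 61+24-45=40; pred: 15+9-7=17
Step 8: prey: 40+16-34=22; pred: 17+6-8=15
Step 9: prey: 22+8-16=14; pred: 15+3-7=11
Step 10: prey: 14+5-7=12; pred: 11+1-5=7
Max prey = 81 at step 4

Answer: 81 4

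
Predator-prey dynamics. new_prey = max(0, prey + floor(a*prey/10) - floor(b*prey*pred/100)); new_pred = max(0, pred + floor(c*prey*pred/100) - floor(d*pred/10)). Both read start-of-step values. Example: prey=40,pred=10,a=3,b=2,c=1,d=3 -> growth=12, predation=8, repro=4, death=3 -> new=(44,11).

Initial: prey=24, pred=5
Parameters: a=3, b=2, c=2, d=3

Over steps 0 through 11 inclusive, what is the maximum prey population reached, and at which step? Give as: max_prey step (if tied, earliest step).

Answer: 42 4

Derivation:
Step 1: prey: 24+7-2=29; pred: 5+2-1=6
Step 2: prey: 29+8-3=34; pred: 6+3-1=8
Step 3: prey: 34+10-5=39; pred: 8+5-2=11
Step 4: prey: 39+11-8=42; pred: 11+8-3=16
Step 5: prey: 42+12-13=41; pred: 16+13-4=25
Step 6: prey: 41+12-20=33; pred: 25+20-7=38
Step 7: prey: 33+9-25=17; pred: 38+25-11=52
Step 8: prey: 17+5-17=5; pred: 52+17-15=54
Step 9: prey: 5+1-5=1; pred: 54+5-16=43
Step 10: prey: 1+0-0=1; pred: 43+0-12=31
Step 11: prey: 1+0-0=1; pred: 31+0-9=22
Max prey = 42 at step 4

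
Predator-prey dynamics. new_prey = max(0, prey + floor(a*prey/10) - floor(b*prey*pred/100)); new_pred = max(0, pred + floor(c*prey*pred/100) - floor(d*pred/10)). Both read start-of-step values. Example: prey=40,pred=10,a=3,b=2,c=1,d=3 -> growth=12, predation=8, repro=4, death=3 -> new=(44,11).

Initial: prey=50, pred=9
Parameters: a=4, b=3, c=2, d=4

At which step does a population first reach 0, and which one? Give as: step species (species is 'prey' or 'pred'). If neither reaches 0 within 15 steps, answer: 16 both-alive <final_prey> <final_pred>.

Answer: 5 prey

Derivation:
Step 1: prey: 50+20-13=57; pred: 9+9-3=15
Step 2: prey: 57+22-25=54; pred: 15+17-6=26
Step 3: prey: 54+21-42=33; pred: 26+28-10=44
Step 4: prey: 33+13-43=3; pred: 44+29-17=56
Step 5: prey: 3+1-5=0; pred: 56+3-22=37
First extinction: prey at step 5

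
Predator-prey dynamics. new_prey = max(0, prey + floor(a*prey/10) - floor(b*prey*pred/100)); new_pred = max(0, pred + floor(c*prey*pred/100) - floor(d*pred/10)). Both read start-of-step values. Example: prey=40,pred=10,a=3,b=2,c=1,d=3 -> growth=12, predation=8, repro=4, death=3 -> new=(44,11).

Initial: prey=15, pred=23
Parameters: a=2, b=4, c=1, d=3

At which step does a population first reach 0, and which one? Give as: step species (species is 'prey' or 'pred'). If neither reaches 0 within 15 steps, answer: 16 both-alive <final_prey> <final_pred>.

Step 1: prey: 15+3-13=5; pred: 23+3-6=20
Step 2: prey: 5+1-4=2; pred: 20+1-6=15
Step 3: prey: 2+0-1=1; pred: 15+0-4=11
Step 4: prey: 1+0-0=1; pred: 11+0-3=8
Step 5: prey: 1+0-0=1; pred: 8+0-2=6
Step 6: prey: 1+0-0=1; pred: 6+0-1=5
Step 7: prey: 1+0-0=1; pred: 5+0-1=4
Step 8: prey: 1+0-0=1; pred: 4+0-1=3
Step 9: prey: 1+0-0=1; pred: 3+0-0=3
Steps 10-15: state stable at prey=1, pred=3 (no change)
No extinction within 15 steps

Answer: 16 both-alive 1 3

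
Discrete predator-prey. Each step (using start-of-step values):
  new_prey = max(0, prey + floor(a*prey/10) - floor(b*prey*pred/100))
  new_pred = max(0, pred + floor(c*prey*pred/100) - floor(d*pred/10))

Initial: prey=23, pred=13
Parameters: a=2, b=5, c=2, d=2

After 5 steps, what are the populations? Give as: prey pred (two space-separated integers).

Step 1: prey: 23+4-14=13; pred: 13+5-2=16
Step 2: prey: 13+2-10=5; pred: 16+4-3=17
Step 3: prey: 5+1-4=2; pred: 17+1-3=15
Step 4: prey: 2+0-1=1; pred: 15+0-3=12
Step 5: prey: 1+0-0=1; pred: 12+0-2=10

Answer: 1 10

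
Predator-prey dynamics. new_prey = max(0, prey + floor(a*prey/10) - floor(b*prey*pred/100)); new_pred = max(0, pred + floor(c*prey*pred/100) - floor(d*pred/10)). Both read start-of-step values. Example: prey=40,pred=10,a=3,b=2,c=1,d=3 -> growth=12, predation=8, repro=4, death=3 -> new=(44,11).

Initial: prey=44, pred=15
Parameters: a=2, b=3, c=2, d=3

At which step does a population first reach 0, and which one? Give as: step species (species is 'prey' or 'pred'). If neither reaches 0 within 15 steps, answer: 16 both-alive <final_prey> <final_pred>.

Answer: 16 both-alive 1 3

Derivation:
Step 1: prey: 44+8-19=33; pred: 15+13-4=24
Step 2: prey: 33+6-23=16; pred: 24+15-7=32
Step 3: prey: 16+3-15=4; pred: 32+10-9=33
Step 4: prey: 4+0-3=1; pred: 33+2-9=26
Step 5: prey: 1+0-0=1; pred: 26+0-7=19
Step 6: prey: 1+0-0=1; pred: 19+0-5=14
Step 7: prey: 1+0-0=1; pred: 14+0-4=10
Step 8: prey: 1+0-0=1; pred: 10+0-3=7
Step 9: prey: 1+0-0=1; pred: 7+0-2=5
Step 10: prey: 1+0-0=1; pred: 5+0-1=4
Step 11: prey: 1+0-0=1; pred: 4+0-1=3
Step 12: prey: 1+0-0=1; pred: 3+0-0=3
Steps 13-15: state stable at prey=1, pred=3 (no change)
No extinction within 15 steps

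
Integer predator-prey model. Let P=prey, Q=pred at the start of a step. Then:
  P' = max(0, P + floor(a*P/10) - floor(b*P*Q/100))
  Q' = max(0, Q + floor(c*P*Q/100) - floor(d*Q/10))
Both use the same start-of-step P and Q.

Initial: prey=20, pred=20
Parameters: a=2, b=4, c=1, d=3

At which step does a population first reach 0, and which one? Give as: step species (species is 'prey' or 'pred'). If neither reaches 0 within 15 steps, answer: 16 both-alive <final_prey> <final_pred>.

Step 1: prey: 20+4-16=8; pred: 20+4-6=18
Step 2: prey: 8+1-5=4; pred: 18+1-5=14
Step 3: prey: 4+0-2=2; pred: 14+0-4=10
Step 4: prey: 2+0-0=2; pred: 10+0-3=7
Step 5: prey: 2+0-0=2; pred: 7+0-2=5
Step 6: prey: 2+0-0=2; pred: 5+0-1=4
Step 7: prey: 2+0-0=2; pred: 4+0-1=3
Step 8: prey: 2+0-0=2; pred: 3+0-0=3
Steps 9-15: state stable at prey=2, pred=3 (no change)
No extinction within 15 steps

Answer: 16 both-alive 2 3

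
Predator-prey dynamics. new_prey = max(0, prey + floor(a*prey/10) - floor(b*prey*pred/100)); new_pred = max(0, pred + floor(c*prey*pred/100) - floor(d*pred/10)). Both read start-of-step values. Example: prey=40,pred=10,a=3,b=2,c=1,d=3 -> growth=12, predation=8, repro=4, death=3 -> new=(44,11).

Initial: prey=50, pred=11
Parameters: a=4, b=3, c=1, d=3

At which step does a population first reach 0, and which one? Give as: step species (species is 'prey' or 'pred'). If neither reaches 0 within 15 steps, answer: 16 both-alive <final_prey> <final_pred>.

Step 1: prey: 50+20-16=54; pred: 11+5-3=13
Step 2: prey: 54+21-21=54; pred: 13+7-3=17
Step 3: prey: 54+21-27=48; pred: 17+9-5=21
Step 4: prey: 48+19-30=37; pred: 21+10-6=25
Step 5: prey: 37+14-27=24; pred: 25+9-7=27
Step 6: prey: 24+9-19=14; pred: 27+6-8=25
Step 7: prey: 14+5-10=9; pred: 25+3-7=21
Step 8: prey: 9+3-5=7; pred: 21+1-6=16
Step 9: prey: 7+2-3=6; pred: 16+1-4=13
Step 10: prey: 6+2-2=6; pred: 13+0-3=10
Step 11: prey: 6+2-1=7; pred: 10+0-3=7
Step 12: prey: 7+2-1=8; pred: 7+0-2=5
Step 13: prey: 8+3-1=10; pred: 5+0-1=4
Step 14: prey: 10+4-1=13; pred: 4+0-1=3
Step 15: prey: 13+5-1=17; pred: 3+0-0=3
No extinction within 15 steps

Answer: 16 both-alive 17 3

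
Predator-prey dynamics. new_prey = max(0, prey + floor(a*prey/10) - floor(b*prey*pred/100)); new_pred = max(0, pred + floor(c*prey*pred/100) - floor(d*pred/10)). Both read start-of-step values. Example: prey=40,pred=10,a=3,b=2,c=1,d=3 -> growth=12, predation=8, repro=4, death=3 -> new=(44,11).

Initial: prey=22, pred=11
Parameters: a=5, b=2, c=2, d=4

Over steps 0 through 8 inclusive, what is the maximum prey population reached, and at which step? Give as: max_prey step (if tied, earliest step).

Answer: 54 4

Derivation:
Step 1: prey: 22+11-4=29; pred: 11+4-4=11
Step 2: prey: 29+14-6=37; pred: 11+6-4=13
Step 3: prey: 37+18-9=46; pred: 13+9-5=17
Step 4: prey: 46+23-15=54; pred: 17+15-6=26
Step 5: prey: 54+27-28=53; pred: 26+28-10=44
Step 6: prey: 53+26-46=33; pred: 44+46-17=73
Step 7: prey: 33+16-48=1; pred: 73+48-29=92
Step 8: prey: 1+0-1=0; pred: 92+1-36=57
Max prey = 54 at step 4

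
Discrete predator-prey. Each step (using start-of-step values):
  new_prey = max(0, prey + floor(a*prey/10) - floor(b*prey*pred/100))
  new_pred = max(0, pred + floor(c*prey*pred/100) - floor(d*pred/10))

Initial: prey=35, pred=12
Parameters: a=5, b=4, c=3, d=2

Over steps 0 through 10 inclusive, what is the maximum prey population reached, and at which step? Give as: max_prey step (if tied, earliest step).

Step 1: prey: 35+17-16=36; pred: 12+12-2=22
Step 2: prey: 36+18-31=23; pred: 22+23-4=41
Step 3: prey: 23+11-37=0; pred: 41+28-8=61
Step 4: prey: 0+0-0=0; pred: 61+0-12=49
Step 5: prey: 0+0-0=0; pred: 49+0-9=40
Step 6: prey: 0+0-0=0; pred: 40+0-8=32
Step 7: prey: 0+0-0=0; pred: 32+0-6=26
Step 8: prey: 0+0-0=0; pred: 26+0-5=21
Step 9: prey: 0+0-0=0; pred: 21+0-4=17
Step 10: prey: 0+0-0=0; pred: 17+0-3=14
Max prey = 36 at step 1

Answer: 36 1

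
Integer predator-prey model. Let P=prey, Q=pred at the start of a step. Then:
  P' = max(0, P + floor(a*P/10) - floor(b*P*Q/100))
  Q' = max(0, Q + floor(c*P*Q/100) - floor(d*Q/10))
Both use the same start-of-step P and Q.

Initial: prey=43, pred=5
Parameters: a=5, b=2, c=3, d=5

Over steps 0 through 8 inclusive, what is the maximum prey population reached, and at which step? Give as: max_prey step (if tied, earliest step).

Step 1: prey: 43+21-4=60; pred: 5+6-2=9
Step 2: prey: 60+30-10=80; pred: 9+16-4=21
Step 3: prey: 80+40-33=87; pred: 21+50-10=61
Step 4: prey: 87+43-106=24; pred: 61+159-30=190
Step 5: prey: 24+12-91=0; pred: 190+136-95=231
Step 6: prey: 0+0-0=0; pred: 231+0-115=116
Step 7: prey: 0+0-0=0; pred: 116+0-58=58
Step 8: prey: 0+0-0=0; pred: 58+0-29=29
Max prey = 87 at step 3

Answer: 87 3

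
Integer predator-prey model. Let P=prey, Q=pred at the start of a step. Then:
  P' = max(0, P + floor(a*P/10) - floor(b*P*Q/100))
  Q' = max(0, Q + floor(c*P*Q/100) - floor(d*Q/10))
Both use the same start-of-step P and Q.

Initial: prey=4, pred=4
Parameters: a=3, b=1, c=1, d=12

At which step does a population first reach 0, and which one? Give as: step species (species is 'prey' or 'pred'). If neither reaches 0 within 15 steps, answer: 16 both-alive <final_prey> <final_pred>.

Answer: 1 pred

Derivation:
Step 1: prey: 4+1-0=5; pred: 4+0-4=0
First extinction: pred at step 1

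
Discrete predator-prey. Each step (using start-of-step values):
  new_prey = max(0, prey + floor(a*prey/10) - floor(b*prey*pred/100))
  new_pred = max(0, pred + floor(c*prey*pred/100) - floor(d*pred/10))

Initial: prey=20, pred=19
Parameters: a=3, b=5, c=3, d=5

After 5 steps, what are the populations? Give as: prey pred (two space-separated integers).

Step 1: prey: 20+6-19=7; pred: 19+11-9=21
Step 2: prey: 7+2-7=2; pred: 21+4-10=15
Step 3: prey: 2+0-1=1; pred: 15+0-7=8
Step 4: prey: 1+0-0=1; pred: 8+0-4=4
Step 5: prey: 1+0-0=1; pred: 4+0-2=2

Answer: 1 2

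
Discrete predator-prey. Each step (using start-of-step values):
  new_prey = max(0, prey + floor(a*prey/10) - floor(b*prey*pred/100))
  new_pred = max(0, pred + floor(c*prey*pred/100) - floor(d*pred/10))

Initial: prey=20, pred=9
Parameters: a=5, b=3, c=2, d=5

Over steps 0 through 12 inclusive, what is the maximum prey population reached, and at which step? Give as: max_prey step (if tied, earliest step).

Step 1: prey: 20+10-5=25; pred: 9+3-4=8
Step 2: prey: 25+12-6=31; pred: 8+4-4=8
Step 3: prey: 31+15-7=39; pred: 8+4-4=8
Step 4: prey: 39+19-9=49; pred: 8+6-4=10
Step 5: prey: 49+24-14=59; pred: 10+9-5=14
Step 6: prey: 59+29-24=64; pred: 14+16-7=23
Step 7: prey: 64+32-44=52; pred: 23+29-11=41
Step 8: prey: 52+26-63=15; pred: 41+42-20=63
Step 9: prey: 15+7-28=0; pred: 63+18-31=50
Step 10: prey: 0+0-0=0; pred: 50+0-25=25
Step 11: prey: 0+0-0=0; pred: 25+0-12=13
Step 12: prey: 0+0-0=0; pred: 13+0-6=7
Max prey = 64 at step 6

Answer: 64 6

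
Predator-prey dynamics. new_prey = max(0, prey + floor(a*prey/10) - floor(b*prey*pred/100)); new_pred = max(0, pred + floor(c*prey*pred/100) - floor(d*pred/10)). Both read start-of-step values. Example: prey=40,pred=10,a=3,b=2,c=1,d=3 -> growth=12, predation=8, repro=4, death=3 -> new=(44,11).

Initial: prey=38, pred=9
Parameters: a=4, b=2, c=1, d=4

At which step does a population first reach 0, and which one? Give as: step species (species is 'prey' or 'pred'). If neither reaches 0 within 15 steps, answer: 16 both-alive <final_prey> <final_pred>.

Answer: 16 both-alive 1 4

Derivation:
Step 1: prey: 38+15-6=47; pred: 9+3-3=9
Step 2: prey: 47+18-8=57; pred: 9+4-3=10
Step 3: prey: 57+22-11=68; pred: 10+5-4=11
Step 4: prey: 68+27-14=81; pred: 11+7-4=14
Step 5: prey: 81+32-22=91; pred: 14+11-5=20
Step 6: prey: 91+36-36=91; pred: 20+18-8=30
Step 7: prey: 91+36-54=73; pred: 30+27-12=45
Step 8: prey: 73+29-65=37; pred: 45+32-18=59
Step 9: prey: 37+14-43=8; pred: 59+21-23=57
Step 10: prey: 8+3-9=2; pred: 57+4-22=39
Step 11: prey: 2+0-1=1; pred: 39+0-15=24
Step 12: prey: 1+0-0=1; pred: 24+0-9=15
Step 13: prey: 1+0-0=1; pred: 15+0-6=9
Step 14: prey: 1+0-0=1; pred: 9+0-3=6
Step 15: prey: 1+0-0=1; pred: 6+0-2=4
No extinction within 15 steps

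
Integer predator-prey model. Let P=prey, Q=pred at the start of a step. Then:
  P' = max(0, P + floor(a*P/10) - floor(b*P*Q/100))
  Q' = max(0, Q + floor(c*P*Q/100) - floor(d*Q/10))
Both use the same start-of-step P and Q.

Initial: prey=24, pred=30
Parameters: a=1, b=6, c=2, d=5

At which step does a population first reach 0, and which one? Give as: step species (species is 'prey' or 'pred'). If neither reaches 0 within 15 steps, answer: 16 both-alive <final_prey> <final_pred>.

Answer: 1 prey

Derivation:
Step 1: prey: 24+2-43=0; pred: 30+14-15=29
First extinction: prey at step 1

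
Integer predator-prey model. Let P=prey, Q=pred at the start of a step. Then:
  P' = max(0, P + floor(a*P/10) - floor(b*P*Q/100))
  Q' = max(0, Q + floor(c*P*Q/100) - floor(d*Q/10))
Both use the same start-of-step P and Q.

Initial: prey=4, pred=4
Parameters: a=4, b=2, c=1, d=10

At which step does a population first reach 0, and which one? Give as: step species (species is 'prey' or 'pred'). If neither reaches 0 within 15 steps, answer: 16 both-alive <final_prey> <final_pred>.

Answer: 1 pred

Derivation:
Step 1: prey: 4+1-0=5; pred: 4+0-4=0
First extinction: pred at step 1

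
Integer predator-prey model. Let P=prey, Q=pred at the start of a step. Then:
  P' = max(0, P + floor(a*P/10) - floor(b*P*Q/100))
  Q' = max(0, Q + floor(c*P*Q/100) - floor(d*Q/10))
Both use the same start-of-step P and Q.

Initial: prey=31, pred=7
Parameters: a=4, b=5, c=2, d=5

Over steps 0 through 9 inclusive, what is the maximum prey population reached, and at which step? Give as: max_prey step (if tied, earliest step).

Answer: 33 1

Derivation:
Step 1: prey: 31+12-10=33; pred: 7+4-3=8
Step 2: prey: 33+13-13=33; pred: 8+5-4=9
Step 3: prey: 33+13-14=32; pred: 9+5-4=10
Step 4: prey: 32+12-16=28; pred: 10+6-5=11
Step 5: prey: 28+11-15=24; pred: 11+6-5=12
Step 6: prey: 24+9-14=19; pred: 12+5-6=11
Step 7: prey: 19+7-10=16; pred: 11+4-5=10
Step 8: prey: 16+6-8=14; pred: 10+3-5=8
Step 9: prey: 14+5-5=14; pred: 8+2-4=6
Max prey = 33 at step 1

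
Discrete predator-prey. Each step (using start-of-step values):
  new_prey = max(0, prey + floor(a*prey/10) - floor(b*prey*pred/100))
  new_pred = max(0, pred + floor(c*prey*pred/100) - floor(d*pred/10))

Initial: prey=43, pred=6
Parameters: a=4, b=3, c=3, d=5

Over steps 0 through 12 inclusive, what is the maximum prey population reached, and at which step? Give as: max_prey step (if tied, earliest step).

Answer: 59 2

Derivation:
Step 1: prey: 43+17-7=53; pred: 6+7-3=10
Step 2: prey: 53+21-15=59; pred: 10+15-5=20
Step 3: prey: 59+23-35=47; pred: 20+35-10=45
Step 4: prey: 47+18-63=2; pred: 45+63-22=86
Step 5: prey: 2+0-5=0; pred: 86+5-43=48
Step 6: prey: 0+0-0=0; pred: 48+0-24=24
Step 7: prey: 0+0-0=0; pred: 24+0-12=12
Step 8: prey: 0+0-0=0; pred: 12+0-6=6
Step 9: prey: 0+0-0=0; pred: 6+0-3=3
Step 10: prey: 0+0-0=0; pred: 3+0-1=2
Step 11: prey: 0+0-0=0; pred: 2+0-1=1
Step 12: prey: 0+0-0=0; pred: 1+0-0=1
Max prey = 59 at step 2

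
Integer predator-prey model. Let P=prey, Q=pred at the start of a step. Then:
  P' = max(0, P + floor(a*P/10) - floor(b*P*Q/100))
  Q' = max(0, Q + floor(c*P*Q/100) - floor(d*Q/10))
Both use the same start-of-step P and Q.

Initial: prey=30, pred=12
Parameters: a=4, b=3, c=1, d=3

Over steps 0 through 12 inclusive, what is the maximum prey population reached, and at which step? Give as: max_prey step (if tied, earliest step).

Answer: 37 4

Derivation:
Step 1: prey: 30+12-10=32; pred: 12+3-3=12
Step 2: prey: 32+12-11=33; pred: 12+3-3=12
Step 3: prey: 33+13-11=35; pred: 12+3-3=12
Step 4: prey: 35+14-12=37; pred: 12+4-3=13
Step 5: prey: 37+14-14=37; pred: 13+4-3=14
Step 6: prey: 37+14-15=36; pred: 14+5-4=15
Step 7: prey: 36+14-16=34; pred: 15+5-4=16
Step 8: prey: 34+13-16=31; pred: 16+5-4=17
Step 9: prey: 31+12-15=28; pred: 17+5-5=17
Step 10: prey: 28+11-14=25; pred: 17+4-5=16
Step 11: prey: 25+10-12=23; pred: 16+4-4=16
Step 12: prey: 23+9-11=21; pred: 16+3-4=15
Max prey = 37 at step 4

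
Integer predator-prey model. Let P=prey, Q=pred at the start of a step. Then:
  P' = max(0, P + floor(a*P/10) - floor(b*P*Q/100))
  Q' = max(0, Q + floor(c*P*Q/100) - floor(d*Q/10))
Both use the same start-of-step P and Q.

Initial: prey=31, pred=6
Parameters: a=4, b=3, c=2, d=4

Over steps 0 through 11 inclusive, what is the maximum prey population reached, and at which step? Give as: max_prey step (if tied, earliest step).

Step 1: prey: 31+12-5=38; pred: 6+3-2=7
Step 2: prey: 38+15-7=46; pred: 7+5-2=10
Step 3: prey: 46+18-13=51; pred: 10+9-4=15
Step 4: prey: 51+20-22=49; pred: 15+15-6=24
Step 5: prey: 49+19-35=33; pred: 24+23-9=38
Step 6: prey: 33+13-37=9; pred: 38+25-15=48
Step 7: prey: 9+3-12=0; pred: 48+8-19=37
Step 8: prey: 0+0-0=0; pred: 37+0-14=23
Step 9: prey: 0+0-0=0; pred: 23+0-9=14
Step 10: prey: 0+0-0=0; pred: 14+0-5=9
Step 11: prey: 0+0-0=0; pred: 9+0-3=6
Max prey = 51 at step 3

Answer: 51 3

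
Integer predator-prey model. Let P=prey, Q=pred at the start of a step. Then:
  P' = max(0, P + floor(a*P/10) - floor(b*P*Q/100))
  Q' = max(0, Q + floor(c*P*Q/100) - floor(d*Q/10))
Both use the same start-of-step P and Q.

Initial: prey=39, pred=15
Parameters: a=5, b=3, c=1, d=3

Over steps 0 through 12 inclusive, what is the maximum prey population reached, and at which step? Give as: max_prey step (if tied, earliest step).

Answer: 42 2

Derivation:
Step 1: prey: 39+19-17=41; pred: 15+5-4=16
Step 2: prey: 41+20-19=42; pred: 16+6-4=18
Step 3: prey: 42+21-22=41; pred: 18+7-5=20
Step 4: prey: 41+20-24=37; pred: 20+8-6=22
Step 5: prey: 37+18-24=31; pred: 22+8-6=24
Step 6: prey: 31+15-22=24; pred: 24+7-7=24
Step 7: prey: 24+12-17=19; pred: 24+5-7=22
Step 8: prey: 19+9-12=16; pred: 22+4-6=20
Step 9: prey: 16+8-9=15; pred: 20+3-6=17
Step 10: prey: 15+7-7=15; pred: 17+2-5=14
Step 11: prey: 15+7-6=16; pred: 14+2-4=12
Step 12: prey: 16+8-5=19; pred: 12+1-3=10
Max prey = 42 at step 2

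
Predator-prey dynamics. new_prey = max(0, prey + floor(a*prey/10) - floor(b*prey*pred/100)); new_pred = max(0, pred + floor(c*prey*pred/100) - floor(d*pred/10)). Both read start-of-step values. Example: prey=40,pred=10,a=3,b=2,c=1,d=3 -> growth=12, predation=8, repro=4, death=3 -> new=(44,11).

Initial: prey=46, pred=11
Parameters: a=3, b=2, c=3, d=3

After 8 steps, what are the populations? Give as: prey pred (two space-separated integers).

Step 1: prey: 46+13-10=49; pred: 11+15-3=23
Step 2: prey: 49+14-22=41; pred: 23+33-6=50
Step 3: prey: 41+12-41=12; pred: 50+61-15=96
Step 4: prey: 12+3-23=0; pred: 96+34-28=102
Step 5: prey: 0+0-0=0; pred: 102+0-30=72
Step 6: prey: 0+0-0=0; pred: 72+0-21=51
Step 7: prey: 0+0-0=0; pred: 51+0-15=36
Step 8: prey: 0+0-0=0; pred: 36+0-10=26

Answer: 0 26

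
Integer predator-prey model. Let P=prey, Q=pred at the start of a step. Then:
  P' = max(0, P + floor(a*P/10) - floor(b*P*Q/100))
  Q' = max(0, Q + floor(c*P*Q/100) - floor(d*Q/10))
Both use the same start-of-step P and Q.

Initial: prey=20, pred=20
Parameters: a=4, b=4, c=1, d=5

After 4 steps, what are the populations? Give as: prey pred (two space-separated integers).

Answer: 14 2

Derivation:
Step 1: prey: 20+8-16=12; pred: 20+4-10=14
Step 2: prey: 12+4-6=10; pred: 14+1-7=8
Step 3: prey: 10+4-3=11; pred: 8+0-4=4
Step 4: prey: 11+4-1=14; pred: 4+0-2=2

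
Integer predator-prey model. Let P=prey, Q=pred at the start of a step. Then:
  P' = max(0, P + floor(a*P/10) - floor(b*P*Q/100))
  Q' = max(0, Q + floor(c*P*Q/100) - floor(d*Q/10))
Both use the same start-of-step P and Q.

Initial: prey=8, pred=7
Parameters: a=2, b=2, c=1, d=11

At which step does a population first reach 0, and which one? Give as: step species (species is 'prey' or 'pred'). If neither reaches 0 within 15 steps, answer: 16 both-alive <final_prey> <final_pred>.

Step 1: prey: 8+1-1=8; pred: 7+0-7=0
First extinction: pred at step 1

Answer: 1 pred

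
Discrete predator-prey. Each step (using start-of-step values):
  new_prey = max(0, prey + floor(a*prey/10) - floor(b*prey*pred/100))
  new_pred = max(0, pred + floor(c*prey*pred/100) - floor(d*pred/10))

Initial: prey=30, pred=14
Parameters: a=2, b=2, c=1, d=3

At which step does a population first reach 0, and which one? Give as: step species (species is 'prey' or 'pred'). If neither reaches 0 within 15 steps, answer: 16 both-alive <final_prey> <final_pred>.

Step 1: prey: 30+6-8=28; pred: 14+4-4=14
Step 2: prey: 28+5-7=26; pred: 14+3-4=13
Step 3: prey: 26+5-6=25; pred: 13+3-3=13
Step 4: prey: 25+5-6=24; pred: 13+3-3=13
Step 5: prey: 24+4-6=22; pred: 13+3-3=13
Step 6: prey: 22+4-5=21; pred: 13+2-3=12
Step 7: prey: 21+4-5=20; pred: 12+2-3=11
Step 8: prey: 20+4-4=20; pred: 11+2-3=10
Step 9: prey: 20+4-4=20; pred: 10+2-3=9
Step 10: prey: 20+4-3=21; pred: 9+1-2=8
Step 11: prey: 21+4-3=22; pred: 8+1-2=7
Step 12: prey: 22+4-3=23; pred: 7+1-2=6
Step 13: prey: 23+4-2=25; pred: 6+1-1=6
Step 14: prey: 25+5-3=27; pred: 6+1-1=6
Step 15: prey: 27+5-3=29; pred: 6+1-1=6
No extinction within 15 steps

Answer: 16 both-alive 29 6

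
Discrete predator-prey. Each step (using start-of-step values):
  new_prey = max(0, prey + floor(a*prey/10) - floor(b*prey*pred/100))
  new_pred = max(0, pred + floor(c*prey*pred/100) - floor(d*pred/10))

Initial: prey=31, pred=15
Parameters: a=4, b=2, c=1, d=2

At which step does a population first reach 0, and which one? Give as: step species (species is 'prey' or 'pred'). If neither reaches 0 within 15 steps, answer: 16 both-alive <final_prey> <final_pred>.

Step 1: prey: 31+12-9=34; pred: 15+4-3=16
Step 2: prey: 34+13-10=37; pred: 16+5-3=18
Step 3: prey: 37+14-13=38; pred: 18+6-3=21
Step 4: prey: 38+15-15=38; pred: 21+7-4=24
Step 5: prey: 38+15-18=35; pred: 24+9-4=29
Step 6: prey: 35+14-20=29; pred: 29+10-5=34
Step 7: prey: 29+11-19=21; pred: 34+9-6=37
Step 8: prey: 21+8-15=14; pred: 37+7-7=37
Step 9: prey: 14+5-10=9; pred: 37+5-7=35
Step 10: prey: 9+3-6=6; pred: 35+3-7=31
Step 11: prey: 6+2-3=5; pred: 31+1-6=26
Step 12: prey: 5+2-2=5; pred: 26+1-5=22
Step 13: prey: 5+2-2=5; pred: 22+1-4=19
Step 14: prey: 5+2-1=6; pred: 19+0-3=16
Step 15: prey: 6+2-1=7; pred: 16+0-3=13
No extinction within 15 steps

Answer: 16 both-alive 7 13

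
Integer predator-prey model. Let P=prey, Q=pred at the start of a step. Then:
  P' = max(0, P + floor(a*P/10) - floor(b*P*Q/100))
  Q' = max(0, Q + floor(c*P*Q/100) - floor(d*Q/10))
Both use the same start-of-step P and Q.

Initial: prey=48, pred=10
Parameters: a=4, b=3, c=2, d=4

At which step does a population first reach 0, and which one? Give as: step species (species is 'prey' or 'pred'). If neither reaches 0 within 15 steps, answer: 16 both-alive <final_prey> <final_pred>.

Step 1: prey: 48+19-14=53; pred: 10+9-4=15
Step 2: prey: 53+21-23=51; pred: 15+15-6=24
Step 3: prey: 51+20-36=35; pred: 24+24-9=39
Step 4: prey: 35+14-40=9; pred: 39+27-15=51
Step 5: prey: 9+3-13=0; pred: 51+9-20=40
First extinction: prey at step 5

Answer: 5 prey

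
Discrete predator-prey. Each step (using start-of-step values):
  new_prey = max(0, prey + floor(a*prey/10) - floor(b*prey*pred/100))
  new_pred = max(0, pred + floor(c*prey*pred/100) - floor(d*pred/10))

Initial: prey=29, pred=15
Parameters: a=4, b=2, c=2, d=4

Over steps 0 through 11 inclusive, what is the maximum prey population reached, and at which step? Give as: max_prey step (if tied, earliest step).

Step 1: prey: 29+11-8=32; pred: 15+8-6=17
Step 2: prey: 32+12-10=34; pred: 17+10-6=21
Step 3: prey: 34+13-14=33; pred: 21+14-8=27
Step 4: prey: 33+13-17=29; pred: 27+17-10=34
Step 5: prey: 29+11-19=21; pred: 34+19-13=40
Step 6: prey: 21+8-16=13; pred: 40+16-16=40
Step 7: prey: 13+5-10=8; pred: 40+10-16=34
Step 8: prey: 8+3-5=6; pred: 34+5-13=26
Step 9: prey: 6+2-3=5; pred: 26+3-10=19
Step 10: prey: 5+2-1=6; pred: 19+1-7=13
Step 11: prey: 6+2-1=7; pred: 13+1-5=9
Max prey = 34 at step 2

Answer: 34 2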